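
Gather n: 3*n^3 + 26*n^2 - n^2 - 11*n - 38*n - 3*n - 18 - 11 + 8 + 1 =3*n^3 + 25*n^2 - 52*n - 20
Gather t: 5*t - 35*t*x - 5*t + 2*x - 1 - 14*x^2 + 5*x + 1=-35*t*x - 14*x^2 + 7*x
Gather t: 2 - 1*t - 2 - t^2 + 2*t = -t^2 + t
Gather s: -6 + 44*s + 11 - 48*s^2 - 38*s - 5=-48*s^2 + 6*s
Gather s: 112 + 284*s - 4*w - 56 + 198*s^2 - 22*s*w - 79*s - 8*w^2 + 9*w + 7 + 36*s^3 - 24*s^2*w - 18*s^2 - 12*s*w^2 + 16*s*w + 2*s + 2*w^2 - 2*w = 36*s^3 + s^2*(180 - 24*w) + s*(-12*w^2 - 6*w + 207) - 6*w^2 + 3*w + 63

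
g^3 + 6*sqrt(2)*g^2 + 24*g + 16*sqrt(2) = (g + 2*sqrt(2))^3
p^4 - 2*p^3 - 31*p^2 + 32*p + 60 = (p - 6)*(p - 2)*(p + 1)*(p + 5)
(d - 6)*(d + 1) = d^2 - 5*d - 6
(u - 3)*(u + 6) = u^2 + 3*u - 18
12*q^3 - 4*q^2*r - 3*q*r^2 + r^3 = (-3*q + r)*(-2*q + r)*(2*q + r)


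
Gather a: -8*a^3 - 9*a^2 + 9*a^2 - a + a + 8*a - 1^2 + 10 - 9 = -8*a^3 + 8*a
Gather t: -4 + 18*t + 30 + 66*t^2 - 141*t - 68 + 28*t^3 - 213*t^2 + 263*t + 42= 28*t^3 - 147*t^2 + 140*t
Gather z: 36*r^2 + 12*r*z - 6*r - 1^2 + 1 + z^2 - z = 36*r^2 - 6*r + z^2 + z*(12*r - 1)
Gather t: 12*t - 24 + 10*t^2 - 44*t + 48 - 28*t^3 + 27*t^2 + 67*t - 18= -28*t^3 + 37*t^2 + 35*t + 6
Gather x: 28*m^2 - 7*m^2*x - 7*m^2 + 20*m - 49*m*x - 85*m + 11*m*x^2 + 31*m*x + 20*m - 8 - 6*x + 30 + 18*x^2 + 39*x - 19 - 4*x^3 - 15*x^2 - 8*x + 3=21*m^2 - 45*m - 4*x^3 + x^2*(11*m + 3) + x*(-7*m^2 - 18*m + 25) + 6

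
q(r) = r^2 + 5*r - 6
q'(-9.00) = -13.00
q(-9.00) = 30.00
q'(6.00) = 17.00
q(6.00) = 60.00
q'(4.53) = 14.06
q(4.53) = 37.17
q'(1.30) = 7.60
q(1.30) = 2.19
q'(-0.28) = 4.44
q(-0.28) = -7.32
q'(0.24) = 5.48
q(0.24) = -4.74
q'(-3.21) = -1.42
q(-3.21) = -11.75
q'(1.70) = 8.40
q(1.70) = 5.39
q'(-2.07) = 0.86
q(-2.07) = -12.07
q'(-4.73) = -4.46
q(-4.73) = -7.28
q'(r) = 2*r + 5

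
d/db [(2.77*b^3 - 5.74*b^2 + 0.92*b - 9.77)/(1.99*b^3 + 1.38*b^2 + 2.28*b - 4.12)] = (15.2452*b^4 + 8.9696*b^3 + 9.73289999999999*b^2 + 74.2628*b + 18.4852)/(3.9601*b^6 + 5.4924*b^5 + 10.9788*b^4 - 10.1048*b^3 - 6.1728*b^2 - 18.7872*b + 16.9744)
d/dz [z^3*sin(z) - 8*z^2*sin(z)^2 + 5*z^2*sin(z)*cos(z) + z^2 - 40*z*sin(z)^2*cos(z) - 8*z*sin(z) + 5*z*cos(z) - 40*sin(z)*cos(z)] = z^3*cos(z) + 3*z^2*sin(z) - 8*z^2*sin(2*z) + 5*z^2*cos(2*z) + 5*z*sin(z) + 5*z*sin(2*z) - 30*z*sin(3*z) - 8*z*cos(z) + 8*z*cos(2*z) - 6*z - 8*sin(z) - 5*cos(z) - 40*cos(2*z) + 10*cos(3*z)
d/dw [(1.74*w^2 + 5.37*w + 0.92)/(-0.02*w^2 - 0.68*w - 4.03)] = (-1.0758*w^2 - 13.9876*w - 21.0155)/(0.0004*w^4 + 0.0272*w^3 + 0.6236*w^2 + 5.4808*w + 16.2409)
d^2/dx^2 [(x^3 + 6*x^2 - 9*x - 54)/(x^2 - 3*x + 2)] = 16*(2*x^3 - 27*x^2 + 69*x - 51)/(x^6 - 9*x^5 + 33*x^4 - 63*x^3 + 66*x^2 - 36*x + 8)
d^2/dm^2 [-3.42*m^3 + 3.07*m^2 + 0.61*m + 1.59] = 6.14 - 20.52*m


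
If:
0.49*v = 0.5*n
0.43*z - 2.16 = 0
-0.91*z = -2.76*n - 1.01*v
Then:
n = 1.21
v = 1.23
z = 5.02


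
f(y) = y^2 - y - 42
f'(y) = 2*y - 1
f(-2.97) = -30.21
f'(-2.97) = -6.94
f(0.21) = -42.17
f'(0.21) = -0.58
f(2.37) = -38.75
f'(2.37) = 3.74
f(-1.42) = -38.56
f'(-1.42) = -3.84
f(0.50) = -42.25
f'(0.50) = 0.00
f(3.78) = -31.49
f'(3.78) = 6.56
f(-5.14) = -10.44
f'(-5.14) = -11.28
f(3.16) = -35.17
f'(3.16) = 5.32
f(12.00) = 90.00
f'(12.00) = 23.00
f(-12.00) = 114.00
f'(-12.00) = -25.00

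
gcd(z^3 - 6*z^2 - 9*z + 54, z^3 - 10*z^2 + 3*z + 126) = z^2 - 3*z - 18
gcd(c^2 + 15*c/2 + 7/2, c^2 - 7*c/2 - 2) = c + 1/2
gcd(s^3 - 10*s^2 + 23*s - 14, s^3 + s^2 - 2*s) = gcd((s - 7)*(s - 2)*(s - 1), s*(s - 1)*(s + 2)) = s - 1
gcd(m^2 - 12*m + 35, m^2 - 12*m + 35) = m^2 - 12*m + 35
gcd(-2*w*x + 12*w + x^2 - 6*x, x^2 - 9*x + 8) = 1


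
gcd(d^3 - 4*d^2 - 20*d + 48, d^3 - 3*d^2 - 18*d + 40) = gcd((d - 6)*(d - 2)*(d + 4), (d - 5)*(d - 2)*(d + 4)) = d^2 + 2*d - 8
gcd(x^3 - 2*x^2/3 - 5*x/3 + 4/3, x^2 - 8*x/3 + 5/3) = x - 1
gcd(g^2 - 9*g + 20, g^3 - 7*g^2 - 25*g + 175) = g - 5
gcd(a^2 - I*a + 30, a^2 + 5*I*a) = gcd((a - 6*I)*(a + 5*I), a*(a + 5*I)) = a + 5*I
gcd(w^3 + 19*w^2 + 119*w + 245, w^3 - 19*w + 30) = w + 5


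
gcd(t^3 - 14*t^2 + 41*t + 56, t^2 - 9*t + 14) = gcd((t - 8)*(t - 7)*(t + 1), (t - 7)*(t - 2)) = t - 7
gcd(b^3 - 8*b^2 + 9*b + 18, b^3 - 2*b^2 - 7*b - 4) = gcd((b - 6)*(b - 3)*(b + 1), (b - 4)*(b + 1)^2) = b + 1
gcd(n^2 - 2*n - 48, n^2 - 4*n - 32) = n - 8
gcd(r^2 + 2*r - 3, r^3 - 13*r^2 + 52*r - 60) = 1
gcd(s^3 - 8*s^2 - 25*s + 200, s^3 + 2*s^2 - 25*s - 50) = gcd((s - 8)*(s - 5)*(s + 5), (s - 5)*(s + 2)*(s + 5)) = s^2 - 25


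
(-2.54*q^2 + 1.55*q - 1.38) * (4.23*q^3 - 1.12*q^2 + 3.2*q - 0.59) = -10.7442*q^5 + 9.4013*q^4 - 15.7014*q^3 + 8.0042*q^2 - 5.3305*q + 0.8142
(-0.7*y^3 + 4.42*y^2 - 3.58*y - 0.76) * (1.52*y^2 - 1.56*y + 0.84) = -1.064*y^5 + 7.8104*y^4 - 12.9248*y^3 + 8.1424*y^2 - 1.8216*y - 0.6384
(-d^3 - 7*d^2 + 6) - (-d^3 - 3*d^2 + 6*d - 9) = -4*d^2 - 6*d + 15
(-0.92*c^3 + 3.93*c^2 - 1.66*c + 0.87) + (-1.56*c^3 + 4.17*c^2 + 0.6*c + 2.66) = -2.48*c^3 + 8.1*c^2 - 1.06*c + 3.53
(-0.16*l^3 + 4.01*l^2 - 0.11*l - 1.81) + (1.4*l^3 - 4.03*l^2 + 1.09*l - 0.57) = 1.24*l^3 - 0.0200000000000005*l^2 + 0.98*l - 2.38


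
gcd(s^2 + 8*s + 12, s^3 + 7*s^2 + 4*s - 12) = s^2 + 8*s + 12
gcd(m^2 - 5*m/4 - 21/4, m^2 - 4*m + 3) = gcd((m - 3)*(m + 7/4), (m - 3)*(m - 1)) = m - 3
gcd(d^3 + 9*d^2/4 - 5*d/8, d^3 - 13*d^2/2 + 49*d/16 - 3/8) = d - 1/4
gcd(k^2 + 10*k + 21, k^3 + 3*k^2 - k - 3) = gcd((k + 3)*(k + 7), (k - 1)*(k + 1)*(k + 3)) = k + 3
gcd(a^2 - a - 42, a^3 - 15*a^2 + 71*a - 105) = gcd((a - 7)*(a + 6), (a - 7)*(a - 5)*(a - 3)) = a - 7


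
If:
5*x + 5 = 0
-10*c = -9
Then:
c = 9/10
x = -1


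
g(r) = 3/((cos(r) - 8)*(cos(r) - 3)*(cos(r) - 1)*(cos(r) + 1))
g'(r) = 3*sin(r)/((cos(r) - 8)*(cos(r) - 3)*(cos(r) - 1)*(cos(r) + 1)^2) + 3*sin(r)/((cos(r) - 8)*(cos(r) - 3)*(cos(r) - 1)^2*(cos(r) + 1)) + 3*sin(r)/((cos(r) - 8)*(cos(r) - 3)^2*(cos(r) - 1)*(cos(r) + 1)) + 3*sin(r)/((cos(r) - 8)^2*(cos(r) - 3)*(cos(r) - 1)*(cos(r) + 1))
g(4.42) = -0.12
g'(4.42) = 0.02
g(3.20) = -24.47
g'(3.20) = 836.46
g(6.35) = -48.00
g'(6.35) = 1436.83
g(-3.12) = -178.78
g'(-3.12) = 16555.06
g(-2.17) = -0.14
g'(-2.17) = 0.15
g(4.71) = -0.12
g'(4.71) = -0.06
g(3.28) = -4.39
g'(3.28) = 62.86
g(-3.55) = -0.54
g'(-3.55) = -2.44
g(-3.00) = -4.20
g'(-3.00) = 58.71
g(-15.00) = -0.22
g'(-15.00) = 0.45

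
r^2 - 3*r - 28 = (r - 7)*(r + 4)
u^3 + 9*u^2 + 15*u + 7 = (u + 1)^2*(u + 7)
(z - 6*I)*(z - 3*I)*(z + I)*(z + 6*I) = z^4 - 2*I*z^3 + 39*z^2 - 72*I*z + 108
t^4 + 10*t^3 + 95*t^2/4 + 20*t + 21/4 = (t + 1/2)*(t + 1)*(t + 3/2)*(t + 7)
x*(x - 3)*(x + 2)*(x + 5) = x^4 + 4*x^3 - 11*x^2 - 30*x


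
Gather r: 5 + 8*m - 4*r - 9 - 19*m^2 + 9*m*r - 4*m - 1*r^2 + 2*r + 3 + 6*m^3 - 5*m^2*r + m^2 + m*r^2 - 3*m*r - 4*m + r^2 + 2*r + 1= 6*m^3 - 18*m^2 + m*r^2 + r*(-5*m^2 + 6*m)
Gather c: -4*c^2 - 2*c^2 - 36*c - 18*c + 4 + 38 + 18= -6*c^2 - 54*c + 60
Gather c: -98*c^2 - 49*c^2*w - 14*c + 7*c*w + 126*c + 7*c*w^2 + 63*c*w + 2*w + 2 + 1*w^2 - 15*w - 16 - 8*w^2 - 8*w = c^2*(-49*w - 98) + c*(7*w^2 + 70*w + 112) - 7*w^2 - 21*w - 14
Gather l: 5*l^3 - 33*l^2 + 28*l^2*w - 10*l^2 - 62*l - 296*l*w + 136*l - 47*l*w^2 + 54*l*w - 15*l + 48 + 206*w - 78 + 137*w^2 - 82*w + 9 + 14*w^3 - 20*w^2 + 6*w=5*l^3 + l^2*(28*w - 43) + l*(-47*w^2 - 242*w + 59) + 14*w^3 + 117*w^2 + 130*w - 21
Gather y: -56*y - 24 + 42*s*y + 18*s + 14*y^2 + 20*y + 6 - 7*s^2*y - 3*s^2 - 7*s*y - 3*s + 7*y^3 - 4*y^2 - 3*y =-3*s^2 + 15*s + 7*y^3 + 10*y^2 + y*(-7*s^2 + 35*s - 39) - 18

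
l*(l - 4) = l^2 - 4*l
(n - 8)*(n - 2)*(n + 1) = n^3 - 9*n^2 + 6*n + 16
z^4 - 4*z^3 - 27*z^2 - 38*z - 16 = (z - 8)*(z + 1)^2*(z + 2)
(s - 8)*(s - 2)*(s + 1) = s^3 - 9*s^2 + 6*s + 16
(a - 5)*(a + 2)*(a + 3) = a^3 - 19*a - 30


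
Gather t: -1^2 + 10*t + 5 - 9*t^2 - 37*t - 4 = -9*t^2 - 27*t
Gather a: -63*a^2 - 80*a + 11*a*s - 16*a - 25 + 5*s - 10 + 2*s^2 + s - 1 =-63*a^2 + a*(11*s - 96) + 2*s^2 + 6*s - 36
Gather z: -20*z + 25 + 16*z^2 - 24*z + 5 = 16*z^2 - 44*z + 30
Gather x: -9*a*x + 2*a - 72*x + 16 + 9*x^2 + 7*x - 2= 2*a + 9*x^2 + x*(-9*a - 65) + 14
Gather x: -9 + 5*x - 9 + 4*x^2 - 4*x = 4*x^2 + x - 18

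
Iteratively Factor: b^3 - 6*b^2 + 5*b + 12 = (b - 4)*(b^2 - 2*b - 3) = (b - 4)*(b - 3)*(b + 1)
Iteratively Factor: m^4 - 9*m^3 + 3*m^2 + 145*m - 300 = (m - 3)*(m^3 - 6*m^2 - 15*m + 100) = (m - 5)*(m - 3)*(m^2 - m - 20) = (m - 5)^2*(m - 3)*(m + 4)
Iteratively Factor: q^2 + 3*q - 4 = (q - 1)*(q + 4)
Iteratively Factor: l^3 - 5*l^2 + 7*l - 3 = (l - 1)*(l^2 - 4*l + 3) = (l - 1)^2*(l - 3)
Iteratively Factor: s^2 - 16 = (s - 4)*(s + 4)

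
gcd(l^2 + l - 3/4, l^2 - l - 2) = 1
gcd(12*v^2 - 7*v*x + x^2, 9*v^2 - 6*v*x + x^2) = -3*v + x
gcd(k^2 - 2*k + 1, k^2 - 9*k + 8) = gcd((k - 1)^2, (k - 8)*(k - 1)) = k - 1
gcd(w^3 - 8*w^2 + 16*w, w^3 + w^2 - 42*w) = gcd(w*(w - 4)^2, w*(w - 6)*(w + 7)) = w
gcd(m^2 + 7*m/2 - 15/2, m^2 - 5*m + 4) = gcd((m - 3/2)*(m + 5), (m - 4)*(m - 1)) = 1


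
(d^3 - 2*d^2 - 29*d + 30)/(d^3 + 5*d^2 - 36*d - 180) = (d - 1)/(d + 6)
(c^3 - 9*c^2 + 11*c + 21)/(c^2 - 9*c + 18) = (c^2 - 6*c - 7)/(c - 6)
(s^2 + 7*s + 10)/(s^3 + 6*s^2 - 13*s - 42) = (s + 5)/(s^2 + 4*s - 21)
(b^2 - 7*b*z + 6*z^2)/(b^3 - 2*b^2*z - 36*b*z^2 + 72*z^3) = (-b + z)/(-b^2 - 4*b*z + 12*z^2)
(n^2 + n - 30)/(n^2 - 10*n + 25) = (n + 6)/(n - 5)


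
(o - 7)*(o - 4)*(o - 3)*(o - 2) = o^4 - 16*o^3 + 89*o^2 - 206*o + 168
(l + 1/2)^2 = l^2 + l + 1/4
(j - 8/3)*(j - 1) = j^2 - 11*j/3 + 8/3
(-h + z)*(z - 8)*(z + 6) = -h*z^2 + 2*h*z + 48*h + z^3 - 2*z^2 - 48*z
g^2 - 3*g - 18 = (g - 6)*(g + 3)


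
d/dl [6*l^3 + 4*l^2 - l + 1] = 18*l^2 + 8*l - 1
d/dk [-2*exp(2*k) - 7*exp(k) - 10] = (-4*exp(k) - 7)*exp(k)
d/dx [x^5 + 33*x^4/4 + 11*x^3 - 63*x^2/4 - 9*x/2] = 5*x^4 + 33*x^3 + 33*x^2 - 63*x/2 - 9/2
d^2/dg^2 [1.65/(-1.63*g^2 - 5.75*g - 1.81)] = (8.76777*g^2 + 30.92925*g - 1.65*(3.26*g + 5.75)*(6.52*g + 11.5) + 9.73599)/(1.63*g^2 + 5.75*g + 1.81)^3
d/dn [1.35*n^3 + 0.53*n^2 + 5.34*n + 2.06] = 4.05*n^2 + 1.06*n + 5.34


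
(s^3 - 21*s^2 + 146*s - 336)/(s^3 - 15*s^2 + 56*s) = (s - 6)/s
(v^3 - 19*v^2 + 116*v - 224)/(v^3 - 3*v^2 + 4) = (v^3 - 19*v^2 + 116*v - 224)/(v^3 - 3*v^2 + 4)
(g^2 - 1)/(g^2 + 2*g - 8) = (g^2 - 1)/(g^2 + 2*g - 8)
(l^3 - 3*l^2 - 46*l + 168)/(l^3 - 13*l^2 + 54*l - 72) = (l + 7)/(l - 3)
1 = 1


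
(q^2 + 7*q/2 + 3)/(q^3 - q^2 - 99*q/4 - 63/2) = 2*(q + 2)/(2*q^2 - 5*q - 42)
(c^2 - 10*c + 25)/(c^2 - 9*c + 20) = (c - 5)/(c - 4)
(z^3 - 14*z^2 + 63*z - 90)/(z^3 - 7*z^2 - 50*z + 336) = (z^2 - 8*z + 15)/(z^2 - z - 56)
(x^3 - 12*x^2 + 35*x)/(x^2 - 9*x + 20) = x*(x - 7)/(x - 4)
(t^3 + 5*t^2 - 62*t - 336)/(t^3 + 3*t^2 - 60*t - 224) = (t + 6)/(t + 4)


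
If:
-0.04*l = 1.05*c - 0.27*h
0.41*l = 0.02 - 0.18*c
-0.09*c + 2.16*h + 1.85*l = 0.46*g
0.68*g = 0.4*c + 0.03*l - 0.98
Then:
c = -0.11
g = -1.50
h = -0.41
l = 0.10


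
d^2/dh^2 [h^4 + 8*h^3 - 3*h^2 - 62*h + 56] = 12*h^2 + 48*h - 6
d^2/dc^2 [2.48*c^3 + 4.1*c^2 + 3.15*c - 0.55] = 14.88*c + 8.2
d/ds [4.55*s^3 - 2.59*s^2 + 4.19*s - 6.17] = 13.65*s^2 - 5.18*s + 4.19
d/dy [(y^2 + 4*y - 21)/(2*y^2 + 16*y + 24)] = (2*y^2 + 33*y + 108)/(y^4 + 16*y^3 + 88*y^2 + 192*y + 144)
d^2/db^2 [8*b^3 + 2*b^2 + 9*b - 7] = 48*b + 4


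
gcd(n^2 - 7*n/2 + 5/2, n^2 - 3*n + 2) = n - 1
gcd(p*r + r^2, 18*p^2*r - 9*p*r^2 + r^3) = r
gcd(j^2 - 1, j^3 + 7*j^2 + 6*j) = j + 1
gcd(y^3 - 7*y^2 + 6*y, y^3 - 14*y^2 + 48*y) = y^2 - 6*y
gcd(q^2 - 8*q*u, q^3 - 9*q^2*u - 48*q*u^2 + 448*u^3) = q - 8*u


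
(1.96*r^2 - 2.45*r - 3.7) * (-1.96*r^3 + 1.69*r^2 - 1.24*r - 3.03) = -3.8416*r^5 + 8.1144*r^4 + 0.6811*r^3 - 9.1538*r^2 + 12.0115*r + 11.211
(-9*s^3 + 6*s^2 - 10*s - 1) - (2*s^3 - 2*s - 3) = -11*s^3 + 6*s^2 - 8*s + 2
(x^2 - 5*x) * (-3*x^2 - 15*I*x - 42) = -3*x^4 + 15*x^3 - 15*I*x^3 - 42*x^2 + 75*I*x^2 + 210*x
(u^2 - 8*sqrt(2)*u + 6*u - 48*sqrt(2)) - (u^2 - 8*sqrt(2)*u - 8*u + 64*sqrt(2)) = 14*u - 112*sqrt(2)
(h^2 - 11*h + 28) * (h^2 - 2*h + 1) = h^4 - 13*h^3 + 51*h^2 - 67*h + 28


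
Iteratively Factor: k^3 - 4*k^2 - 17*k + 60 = (k - 3)*(k^2 - k - 20) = (k - 3)*(k + 4)*(k - 5)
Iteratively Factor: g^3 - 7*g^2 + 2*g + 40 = (g - 5)*(g^2 - 2*g - 8) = (g - 5)*(g - 4)*(g + 2)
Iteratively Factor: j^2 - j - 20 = (j - 5)*(j + 4)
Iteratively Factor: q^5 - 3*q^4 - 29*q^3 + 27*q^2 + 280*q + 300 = (q + 3)*(q^4 - 6*q^3 - 11*q^2 + 60*q + 100) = (q + 2)*(q + 3)*(q^3 - 8*q^2 + 5*q + 50) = (q - 5)*(q + 2)*(q + 3)*(q^2 - 3*q - 10) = (q - 5)^2*(q + 2)*(q + 3)*(q + 2)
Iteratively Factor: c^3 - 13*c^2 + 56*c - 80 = (c - 5)*(c^2 - 8*c + 16) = (c - 5)*(c - 4)*(c - 4)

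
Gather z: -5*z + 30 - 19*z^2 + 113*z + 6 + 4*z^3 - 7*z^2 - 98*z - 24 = 4*z^3 - 26*z^2 + 10*z + 12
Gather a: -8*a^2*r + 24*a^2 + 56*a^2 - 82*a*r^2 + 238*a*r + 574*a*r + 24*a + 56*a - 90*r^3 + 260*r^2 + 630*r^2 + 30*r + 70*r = a^2*(80 - 8*r) + a*(-82*r^2 + 812*r + 80) - 90*r^3 + 890*r^2 + 100*r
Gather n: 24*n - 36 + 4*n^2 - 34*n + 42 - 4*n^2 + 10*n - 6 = 0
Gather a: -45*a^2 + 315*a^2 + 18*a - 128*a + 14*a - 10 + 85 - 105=270*a^2 - 96*a - 30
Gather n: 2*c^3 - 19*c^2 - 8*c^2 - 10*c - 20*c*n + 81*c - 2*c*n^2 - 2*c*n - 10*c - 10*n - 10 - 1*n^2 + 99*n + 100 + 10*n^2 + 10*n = 2*c^3 - 27*c^2 + 61*c + n^2*(9 - 2*c) + n*(99 - 22*c) + 90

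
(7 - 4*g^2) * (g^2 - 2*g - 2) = -4*g^4 + 8*g^3 + 15*g^2 - 14*g - 14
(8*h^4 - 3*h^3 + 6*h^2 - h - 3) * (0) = 0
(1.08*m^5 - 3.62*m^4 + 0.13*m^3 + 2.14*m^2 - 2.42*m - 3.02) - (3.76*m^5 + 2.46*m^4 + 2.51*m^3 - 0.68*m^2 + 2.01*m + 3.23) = -2.68*m^5 - 6.08*m^4 - 2.38*m^3 + 2.82*m^2 - 4.43*m - 6.25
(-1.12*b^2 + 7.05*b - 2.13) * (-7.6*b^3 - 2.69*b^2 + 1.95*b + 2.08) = 8.512*b^5 - 50.5672*b^4 - 4.9605*b^3 + 17.1476*b^2 + 10.5105*b - 4.4304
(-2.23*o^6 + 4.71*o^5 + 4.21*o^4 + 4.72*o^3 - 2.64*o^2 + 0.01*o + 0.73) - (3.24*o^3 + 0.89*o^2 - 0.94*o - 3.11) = -2.23*o^6 + 4.71*o^5 + 4.21*o^4 + 1.48*o^3 - 3.53*o^2 + 0.95*o + 3.84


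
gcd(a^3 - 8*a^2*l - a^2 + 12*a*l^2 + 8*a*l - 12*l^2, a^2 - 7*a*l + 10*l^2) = a - 2*l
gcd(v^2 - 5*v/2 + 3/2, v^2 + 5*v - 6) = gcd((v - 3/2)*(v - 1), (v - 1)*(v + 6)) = v - 1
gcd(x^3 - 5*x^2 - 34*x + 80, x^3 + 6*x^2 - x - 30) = x^2 + 3*x - 10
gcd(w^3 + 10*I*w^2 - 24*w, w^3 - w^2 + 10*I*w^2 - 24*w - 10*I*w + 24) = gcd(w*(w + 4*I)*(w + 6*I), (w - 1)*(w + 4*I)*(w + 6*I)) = w^2 + 10*I*w - 24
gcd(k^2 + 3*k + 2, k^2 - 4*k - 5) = k + 1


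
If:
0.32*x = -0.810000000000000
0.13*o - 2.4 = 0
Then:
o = 18.46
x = -2.53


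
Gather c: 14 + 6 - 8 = 12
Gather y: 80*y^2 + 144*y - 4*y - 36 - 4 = 80*y^2 + 140*y - 40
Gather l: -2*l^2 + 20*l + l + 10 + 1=-2*l^2 + 21*l + 11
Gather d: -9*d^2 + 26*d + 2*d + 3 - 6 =-9*d^2 + 28*d - 3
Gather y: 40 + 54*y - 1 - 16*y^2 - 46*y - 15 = -16*y^2 + 8*y + 24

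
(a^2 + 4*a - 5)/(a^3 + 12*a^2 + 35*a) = (a - 1)/(a*(a + 7))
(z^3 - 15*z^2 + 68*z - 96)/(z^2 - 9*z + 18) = (z^2 - 12*z + 32)/(z - 6)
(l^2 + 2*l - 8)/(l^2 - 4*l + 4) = (l + 4)/(l - 2)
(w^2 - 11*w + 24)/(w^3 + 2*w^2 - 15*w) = (w - 8)/(w*(w + 5))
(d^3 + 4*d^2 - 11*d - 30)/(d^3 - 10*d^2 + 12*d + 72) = (d^2 + 2*d - 15)/(d^2 - 12*d + 36)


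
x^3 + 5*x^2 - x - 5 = (x - 1)*(x + 1)*(x + 5)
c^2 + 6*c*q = c*(c + 6*q)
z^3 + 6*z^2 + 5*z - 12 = (z - 1)*(z + 3)*(z + 4)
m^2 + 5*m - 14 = (m - 2)*(m + 7)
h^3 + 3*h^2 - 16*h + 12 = (h - 2)*(h - 1)*(h + 6)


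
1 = 1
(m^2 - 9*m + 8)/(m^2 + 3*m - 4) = (m - 8)/(m + 4)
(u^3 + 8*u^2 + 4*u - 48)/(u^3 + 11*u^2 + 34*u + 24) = (u - 2)/(u + 1)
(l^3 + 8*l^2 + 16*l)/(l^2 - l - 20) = l*(l + 4)/(l - 5)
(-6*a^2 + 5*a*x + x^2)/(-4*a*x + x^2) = (6*a^2 - 5*a*x - x^2)/(x*(4*a - x))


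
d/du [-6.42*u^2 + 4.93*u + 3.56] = 4.93 - 12.84*u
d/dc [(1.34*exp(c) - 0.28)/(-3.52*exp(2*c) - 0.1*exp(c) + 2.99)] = (4.7168*exp(2*c) - 1.9712*exp(c) + 3.9786)*exp(c)/(12.3904*exp(4*c) + 0.704*exp(3*c) - 21.0396*exp(2*c) - 0.598*exp(c) + 8.9401)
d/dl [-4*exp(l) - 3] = -4*exp(l)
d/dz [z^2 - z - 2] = 2*z - 1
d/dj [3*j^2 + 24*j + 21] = 6*j + 24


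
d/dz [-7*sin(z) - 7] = -7*cos(z)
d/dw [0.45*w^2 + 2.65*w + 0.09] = 0.9*w + 2.65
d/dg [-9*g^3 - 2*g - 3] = -27*g^2 - 2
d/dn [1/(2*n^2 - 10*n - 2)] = (5/2 - n)/(-n^2 + 5*n + 1)^2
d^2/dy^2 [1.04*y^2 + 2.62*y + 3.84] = 2.08000000000000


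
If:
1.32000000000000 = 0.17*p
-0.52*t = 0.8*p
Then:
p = 7.76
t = -11.95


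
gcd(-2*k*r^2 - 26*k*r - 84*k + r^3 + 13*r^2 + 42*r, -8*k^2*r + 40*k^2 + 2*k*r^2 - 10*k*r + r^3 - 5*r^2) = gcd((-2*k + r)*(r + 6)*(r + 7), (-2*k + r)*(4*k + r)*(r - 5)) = -2*k + r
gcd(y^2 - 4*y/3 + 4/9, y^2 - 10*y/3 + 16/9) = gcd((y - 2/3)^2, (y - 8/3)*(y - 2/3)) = y - 2/3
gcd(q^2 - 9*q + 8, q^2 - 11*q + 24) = q - 8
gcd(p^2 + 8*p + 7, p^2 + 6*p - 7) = p + 7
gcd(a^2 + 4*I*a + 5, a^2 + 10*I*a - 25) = a + 5*I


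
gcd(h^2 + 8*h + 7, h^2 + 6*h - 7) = h + 7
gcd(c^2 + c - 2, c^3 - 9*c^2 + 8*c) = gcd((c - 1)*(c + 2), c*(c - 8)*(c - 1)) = c - 1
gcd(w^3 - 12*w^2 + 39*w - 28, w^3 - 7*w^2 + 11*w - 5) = w - 1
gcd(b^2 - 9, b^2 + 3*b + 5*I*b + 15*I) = b + 3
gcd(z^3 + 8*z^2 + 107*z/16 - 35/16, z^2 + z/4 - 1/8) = z - 1/4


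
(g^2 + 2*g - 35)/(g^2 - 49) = (g - 5)/(g - 7)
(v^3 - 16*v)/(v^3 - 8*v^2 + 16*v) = (v + 4)/(v - 4)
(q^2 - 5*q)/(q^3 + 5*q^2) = (q - 5)/(q*(q + 5))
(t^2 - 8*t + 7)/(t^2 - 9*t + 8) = (t - 7)/(t - 8)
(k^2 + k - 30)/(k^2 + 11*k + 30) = (k - 5)/(k + 5)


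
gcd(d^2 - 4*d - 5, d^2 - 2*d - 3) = d + 1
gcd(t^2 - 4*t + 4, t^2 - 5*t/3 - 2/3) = t - 2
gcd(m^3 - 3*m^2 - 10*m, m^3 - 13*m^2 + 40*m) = m^2 - 5*m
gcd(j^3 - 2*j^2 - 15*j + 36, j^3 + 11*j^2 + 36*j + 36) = 1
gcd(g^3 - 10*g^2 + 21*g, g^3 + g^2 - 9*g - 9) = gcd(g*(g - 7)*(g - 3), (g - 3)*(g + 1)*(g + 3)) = g - 3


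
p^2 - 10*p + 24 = (p - 6)*(p - 4)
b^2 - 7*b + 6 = (b - 6)*(b - 1)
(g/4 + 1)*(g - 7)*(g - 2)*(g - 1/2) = g^4/4 - 11*g^3/8 - 39*g^2/8 + 67*g/4 - 7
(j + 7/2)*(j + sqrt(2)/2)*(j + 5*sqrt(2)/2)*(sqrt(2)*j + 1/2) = sqrt(2)*j^4 + 7*sqrt(2)*j^3/2 + 13*j^3/2 + 4*sqrt(2)*j^2 + 91*j^2/4 + 5*j/4 + 14*sqrt(2)*j + 35/8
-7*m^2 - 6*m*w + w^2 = (-7*m + w)*(m + w)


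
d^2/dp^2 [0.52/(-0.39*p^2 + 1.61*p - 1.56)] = (0.158184*p^2 - 0.653016*p - 0.52*(0.78*p - 1.61)*(1.56*p - 3.22) + 0.632736)/(0.39*p^2 - 1.61*p + 1.56)^3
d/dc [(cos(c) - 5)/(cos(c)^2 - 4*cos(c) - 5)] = sin(c)/(cos(c) + 1)^2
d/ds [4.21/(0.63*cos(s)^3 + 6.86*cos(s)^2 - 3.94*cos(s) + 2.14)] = (7.9569*cos(s)^2 + 57.7612*cos(s) - 16.5874)*sin(s)/(0.63*cos(s)^3 + 6.86*cos(s)^2 - 3.94*cos(s) + 2.14)^2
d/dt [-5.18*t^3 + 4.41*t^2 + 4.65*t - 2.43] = -15.54*t^2 + 8.82*t + 4.65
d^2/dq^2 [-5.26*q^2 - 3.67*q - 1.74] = -10.5200000000000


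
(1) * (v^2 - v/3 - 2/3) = v^2 - v/3 - 2/3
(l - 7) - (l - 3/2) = -11/2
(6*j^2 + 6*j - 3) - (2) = 6*j^2 + 6*j - 5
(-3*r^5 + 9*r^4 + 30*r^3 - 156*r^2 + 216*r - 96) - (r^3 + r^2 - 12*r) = -3*r^5 + 9*r^4 + 29*r^3 - 157*r^2 + 228*r - 96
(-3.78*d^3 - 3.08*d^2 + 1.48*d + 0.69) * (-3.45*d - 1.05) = 13.041*d^4 + 14.595*d^3 - 1.872*d^2 - 3.9345*d - 0.7245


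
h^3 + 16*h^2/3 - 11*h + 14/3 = (h - 1)*(h - 2/3)*(h + 7)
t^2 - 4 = (t - 2)*(t + 2)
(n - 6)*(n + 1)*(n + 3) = n^3 - 2*n^2 - 21*n - 18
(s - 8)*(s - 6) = s^2 - 14*s + 48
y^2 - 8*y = y*(y - 8)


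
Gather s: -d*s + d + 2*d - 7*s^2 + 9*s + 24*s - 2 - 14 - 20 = 3*d - 7*s^2 + s*(33 - d) - 36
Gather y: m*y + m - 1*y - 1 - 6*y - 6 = m + y*(m - 7) - 7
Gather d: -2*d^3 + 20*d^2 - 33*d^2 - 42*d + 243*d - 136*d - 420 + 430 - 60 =-2*d^3 - 13*d^2 + 65*d - 50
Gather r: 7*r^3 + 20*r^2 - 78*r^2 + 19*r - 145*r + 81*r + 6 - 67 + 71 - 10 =7*r^3 - 58*r^2 - 45*r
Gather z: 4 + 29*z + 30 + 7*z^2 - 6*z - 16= 7*z^2 + 23*z + 18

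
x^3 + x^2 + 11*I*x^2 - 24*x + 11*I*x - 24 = (x + 1)*(x + 3*I)*(x + 8*I)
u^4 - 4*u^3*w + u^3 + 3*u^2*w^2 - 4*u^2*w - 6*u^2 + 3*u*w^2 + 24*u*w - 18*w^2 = (u - 2)*(u + 3)*(u - 3*w)*(u - w)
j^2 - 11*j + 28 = (j - 7)*(j - 4)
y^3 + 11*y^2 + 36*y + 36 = (y + 2)*(y + 3)*(y + 6)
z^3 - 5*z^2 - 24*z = z*(z - 8)*(z + 3)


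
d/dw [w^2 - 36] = 2*w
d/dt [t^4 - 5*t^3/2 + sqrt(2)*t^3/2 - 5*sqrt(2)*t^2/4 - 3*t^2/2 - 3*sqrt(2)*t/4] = 4*t^3 - 15*t^2/2 + 3*sqrt(2)*t^2/2 - 5*sqrt(2)*t/2 - 3*t - 3*sqrt(2)/4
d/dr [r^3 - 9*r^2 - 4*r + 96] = 3*r^2 - 18*r - 4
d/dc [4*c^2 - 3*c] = 8*c - 3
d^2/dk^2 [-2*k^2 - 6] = -4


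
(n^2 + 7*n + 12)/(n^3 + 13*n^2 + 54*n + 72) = 1/(n + 6)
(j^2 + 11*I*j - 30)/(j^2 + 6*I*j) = (j + 5*I)/j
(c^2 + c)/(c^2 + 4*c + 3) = c/(c + 3)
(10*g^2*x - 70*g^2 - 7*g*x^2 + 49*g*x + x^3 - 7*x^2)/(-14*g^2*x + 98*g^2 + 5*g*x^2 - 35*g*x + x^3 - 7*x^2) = (-5*g + x)/(7*g + x)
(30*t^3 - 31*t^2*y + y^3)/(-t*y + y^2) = -30*t^2/y + t + y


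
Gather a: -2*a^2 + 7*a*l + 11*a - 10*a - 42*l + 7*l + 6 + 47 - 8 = -2*a^2 + a*(7*l + 1) - 35*l + 45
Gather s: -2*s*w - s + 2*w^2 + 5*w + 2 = s*(-2*w - 1) + 2*w^2 + 5*w + 2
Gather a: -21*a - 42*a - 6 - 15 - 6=-63*a - 27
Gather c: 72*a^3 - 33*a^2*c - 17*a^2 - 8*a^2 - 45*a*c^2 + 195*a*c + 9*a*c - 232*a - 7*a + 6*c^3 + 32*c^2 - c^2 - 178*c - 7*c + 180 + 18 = 72*a^3 - 25*a^2 - 239*a + 6*c^3 + c^2*(31 - 45*a) + c*(-33*a^2 + 204*a - 185) + 198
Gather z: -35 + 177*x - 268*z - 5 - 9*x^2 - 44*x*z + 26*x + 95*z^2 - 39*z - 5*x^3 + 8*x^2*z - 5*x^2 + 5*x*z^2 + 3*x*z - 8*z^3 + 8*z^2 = -5*x^3 - 14*x^2 + 203*x - 8*z^3 + z^2*(5*x + 103) + z*(8*x^2 - 41*x - 307) - 40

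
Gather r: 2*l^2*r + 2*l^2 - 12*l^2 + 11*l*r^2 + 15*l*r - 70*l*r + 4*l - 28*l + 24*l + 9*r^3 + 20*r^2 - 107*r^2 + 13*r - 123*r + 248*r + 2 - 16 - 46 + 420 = -10*l^2 + 9*r^3 + r^2*(11*l - 87) + r*(2*l^2 - 55*l + 138) + 360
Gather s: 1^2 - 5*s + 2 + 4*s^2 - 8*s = 4*s^2 - 13*s + 3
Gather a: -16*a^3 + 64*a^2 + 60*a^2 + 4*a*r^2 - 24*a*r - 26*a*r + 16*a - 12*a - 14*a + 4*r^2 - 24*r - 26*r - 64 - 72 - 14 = -16*a^3 + 124*a^2 + a*(4*r^2 - 50*r - 10) + 4*r^2 - 50*r - 150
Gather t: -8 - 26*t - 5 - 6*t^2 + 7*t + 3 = -6*t^2 - 19*t - 10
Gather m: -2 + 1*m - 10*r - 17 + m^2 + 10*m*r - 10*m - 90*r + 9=m^2 + m*(10*r - 9) - 100*r - 10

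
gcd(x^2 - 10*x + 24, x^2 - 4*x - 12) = x - 6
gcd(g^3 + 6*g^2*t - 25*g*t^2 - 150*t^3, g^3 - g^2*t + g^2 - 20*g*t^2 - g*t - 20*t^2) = -g + 5*t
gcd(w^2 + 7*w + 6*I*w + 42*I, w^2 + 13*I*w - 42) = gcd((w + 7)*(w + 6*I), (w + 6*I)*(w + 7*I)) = w + 6*I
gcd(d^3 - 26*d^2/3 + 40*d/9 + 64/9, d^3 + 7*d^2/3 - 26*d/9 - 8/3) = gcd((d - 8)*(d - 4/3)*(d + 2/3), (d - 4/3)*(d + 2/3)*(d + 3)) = d^2 - 2*d/3 - 8/9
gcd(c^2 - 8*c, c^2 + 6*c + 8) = 1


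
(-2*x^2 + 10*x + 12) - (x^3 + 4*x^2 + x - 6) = -x^3 - 6*x^2 + 9*x + 18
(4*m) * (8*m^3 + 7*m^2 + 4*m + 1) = 32*m^4 + 28*m^3 + 16*m^2 + 4*m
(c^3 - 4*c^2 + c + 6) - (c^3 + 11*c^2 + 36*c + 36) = -15*c^2 - 35*c - 30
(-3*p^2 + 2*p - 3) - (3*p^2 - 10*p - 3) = -6*p^2 + 12*p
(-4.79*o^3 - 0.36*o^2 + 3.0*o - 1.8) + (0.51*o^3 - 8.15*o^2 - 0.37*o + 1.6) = -4.28*o^3 - 8.51*o^2 + 2.63*o - 0.2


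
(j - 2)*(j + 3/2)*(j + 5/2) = j^3 + 2*j^2 - 17*j/4 - 15/2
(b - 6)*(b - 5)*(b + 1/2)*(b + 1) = b^4 - 19*b^3/2 + 14*b^2 + 79*b/2 + 15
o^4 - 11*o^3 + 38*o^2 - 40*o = o*(o - 5)*(o - 4)*(o - 2)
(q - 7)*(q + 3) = q^2 - 4*q - 21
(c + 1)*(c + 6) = c^2 + 7*c + 6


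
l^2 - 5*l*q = l*(l - 5*q)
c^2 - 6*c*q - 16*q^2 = (c - 8*q)*(c + 2*q)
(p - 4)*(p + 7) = p^2 + 3*p - 28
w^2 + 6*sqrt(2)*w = w*(w + 6*sqrt(2))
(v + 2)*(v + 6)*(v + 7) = v^3 + 15*v^2 + 68*v + 84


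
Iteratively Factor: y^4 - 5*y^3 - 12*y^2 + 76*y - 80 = (y + 4)*(y^3 - 9*y^2 + 24*y - 20) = (y - 2)*(y + 4)*(y^2 - 7*y + 10) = (y - 2)^2*(y + 4)*(y - 5)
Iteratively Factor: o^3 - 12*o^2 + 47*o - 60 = (o - 4)*(o^2 - 8*o + 15) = (o - 4)*(o - 3)*(o - 5)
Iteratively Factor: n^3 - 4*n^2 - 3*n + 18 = (n - 3)*(n^2 - n - 6) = (n - 3)*(n + 2)*(n - 3)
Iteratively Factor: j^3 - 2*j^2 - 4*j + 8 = (j - 2)*(j^2 - 4) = (j - 2)^2*(j + 2)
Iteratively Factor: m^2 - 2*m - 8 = (m + 2)*(m - 4)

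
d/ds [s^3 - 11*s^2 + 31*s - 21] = 3*s^2 - 22*s + 31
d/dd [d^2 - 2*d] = 2*d - 2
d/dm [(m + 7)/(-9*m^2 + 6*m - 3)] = (m^2 + 14*m - 5)/(9*m^4 - 12*m^3 + 10*m^2 - 4*m + 1)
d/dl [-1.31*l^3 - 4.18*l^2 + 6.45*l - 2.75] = -3.93*l^2 - 8.36*l + 6.45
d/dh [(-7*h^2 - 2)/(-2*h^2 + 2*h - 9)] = 2*(-7*h^2 + 59*h + 2)/(4*h^4 - 8*h^3 + 40*h^2 - 36*h + 81)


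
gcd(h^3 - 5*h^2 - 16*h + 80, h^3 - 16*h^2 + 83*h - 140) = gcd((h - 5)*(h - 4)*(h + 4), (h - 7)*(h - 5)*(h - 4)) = h^2 - 9*h + 20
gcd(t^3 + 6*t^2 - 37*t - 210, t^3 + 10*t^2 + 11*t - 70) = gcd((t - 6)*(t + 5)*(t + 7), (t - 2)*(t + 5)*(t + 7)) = t^2 + 12*t + 35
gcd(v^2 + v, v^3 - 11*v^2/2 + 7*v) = v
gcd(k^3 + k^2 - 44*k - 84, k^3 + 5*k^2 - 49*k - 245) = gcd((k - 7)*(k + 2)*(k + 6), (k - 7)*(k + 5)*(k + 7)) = k - 7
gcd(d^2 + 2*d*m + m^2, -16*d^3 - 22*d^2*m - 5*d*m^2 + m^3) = d + m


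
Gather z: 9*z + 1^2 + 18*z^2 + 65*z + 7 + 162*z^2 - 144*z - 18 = 180*z^2 - 70*z - 10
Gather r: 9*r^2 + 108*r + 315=9*r^2 + 108*r + 315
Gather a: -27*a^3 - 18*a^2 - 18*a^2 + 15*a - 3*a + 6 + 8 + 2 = -27*a^3 - 36*a^2 + 12*a + 16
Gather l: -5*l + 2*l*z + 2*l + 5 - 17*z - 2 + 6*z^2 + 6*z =l*(2*z - 3) + 6*z^2 - 11*z + 3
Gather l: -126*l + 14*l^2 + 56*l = 14*l^2 - 70*l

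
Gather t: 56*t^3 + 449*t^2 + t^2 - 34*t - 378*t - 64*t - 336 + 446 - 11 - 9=56*t^3 + 450*t^2 - 476*t + 90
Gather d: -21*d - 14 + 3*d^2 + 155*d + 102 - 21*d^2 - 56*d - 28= -18*d^2 + 78*d + 60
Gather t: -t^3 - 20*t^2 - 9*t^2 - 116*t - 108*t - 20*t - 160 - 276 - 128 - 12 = -t^3 - 29*t^2 - 244*t - 576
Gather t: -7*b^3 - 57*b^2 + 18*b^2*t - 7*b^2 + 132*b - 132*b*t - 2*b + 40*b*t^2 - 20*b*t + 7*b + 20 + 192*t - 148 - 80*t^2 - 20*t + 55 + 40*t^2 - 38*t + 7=-7*b^3 - 64*b^2 + 137*b + t^2*(40*b - 40) + t*(18*b^2 - 152*b + 134) - 66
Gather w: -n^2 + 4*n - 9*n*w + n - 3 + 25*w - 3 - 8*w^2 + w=-n^2 + 5*n - 8*w^2 + w*(26 - 9*n) - 6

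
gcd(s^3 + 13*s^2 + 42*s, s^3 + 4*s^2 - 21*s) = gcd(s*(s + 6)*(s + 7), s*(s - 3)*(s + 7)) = s^2 + 7*s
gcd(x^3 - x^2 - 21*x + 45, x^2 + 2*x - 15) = x^2 + 2*x - 15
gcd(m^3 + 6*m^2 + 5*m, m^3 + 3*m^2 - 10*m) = m^2 + 5*m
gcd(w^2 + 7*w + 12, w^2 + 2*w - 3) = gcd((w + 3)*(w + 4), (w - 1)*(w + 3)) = w + 3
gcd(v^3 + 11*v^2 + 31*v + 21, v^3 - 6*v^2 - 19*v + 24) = v + 3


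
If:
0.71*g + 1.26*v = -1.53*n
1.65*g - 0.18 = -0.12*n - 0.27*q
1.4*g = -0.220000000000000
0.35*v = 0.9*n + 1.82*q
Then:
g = -0.16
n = -5.68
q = 4.15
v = 6.98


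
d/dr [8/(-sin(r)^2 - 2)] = 32*sin(2*r)/(5 - cos(2*r))^2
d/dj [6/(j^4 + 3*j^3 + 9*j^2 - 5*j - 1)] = 6*(-4*j^3 - 9*j^2 - 18*j + 5)/(j^4 + 3*j^3 + 9*j^2 - 5*j - 1)^2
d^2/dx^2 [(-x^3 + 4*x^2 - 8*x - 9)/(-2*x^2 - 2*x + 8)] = (17*x^3 - 33*x^2 + 171*x + 13)/(x^6 + 3*x^5 - 9*x^4 - 23*x^3 + 36*x^2 + 48*x - 64)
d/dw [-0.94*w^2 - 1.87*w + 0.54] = -1.88*w - 1.87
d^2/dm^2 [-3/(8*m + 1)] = -384/(8*m + 1)^3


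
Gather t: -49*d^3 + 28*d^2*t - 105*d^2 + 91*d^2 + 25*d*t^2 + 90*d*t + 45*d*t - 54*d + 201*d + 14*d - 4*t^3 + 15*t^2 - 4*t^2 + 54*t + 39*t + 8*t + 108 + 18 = -49*d^3 - 14*d^2 + 161*d - 4*t^3 + t^2*(25*d + 11) + t*(28*d^2 + 135*d + 101) + 126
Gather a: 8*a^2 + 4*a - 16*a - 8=8*a^2 - 12*a - 8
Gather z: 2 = 2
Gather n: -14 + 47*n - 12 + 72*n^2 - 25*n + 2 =72*n^2 + 22*n - 24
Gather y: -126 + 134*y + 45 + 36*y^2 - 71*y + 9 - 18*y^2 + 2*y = 18*y^2 + 65*y - 72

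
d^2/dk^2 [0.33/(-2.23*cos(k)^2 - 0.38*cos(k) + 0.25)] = (6.564228*(1 - cos(k)^2)^2 + 0.838926*cos(k)^3 + 4.065666*cos(k)^2 - 1.646502*cos(k) - 7.027482)/(2.23*cos(k)^2 + 0.38*cos(k) - 0.25)^3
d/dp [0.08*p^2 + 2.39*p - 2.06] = 0.16*p + 2.39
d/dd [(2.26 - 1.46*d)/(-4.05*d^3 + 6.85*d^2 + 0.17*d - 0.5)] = (-11.826*d^3 + 37.46*d^2 - 30.962*d + 0.3458)/(16.4025*d^6 - 55.485*d^5 + 45.5455*d^4 + 6.379*d^3 - 6.8211*d^2 - 0.17*d + 0.25)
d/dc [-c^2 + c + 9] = 1 - 2*c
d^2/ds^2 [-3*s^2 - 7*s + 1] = -6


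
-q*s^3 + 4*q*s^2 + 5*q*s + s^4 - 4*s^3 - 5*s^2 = s*(-q + s)*(s - 5)*(s + 1)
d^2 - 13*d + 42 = (d - 7)*(d - 6)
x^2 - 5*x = x*(x - 5)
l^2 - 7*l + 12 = (l - 4)*(l - 3)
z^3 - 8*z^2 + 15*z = z*(z - 5)*(z - 3)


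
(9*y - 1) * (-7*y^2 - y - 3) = -63*y^3 - 2*y^2 - 26*y + 3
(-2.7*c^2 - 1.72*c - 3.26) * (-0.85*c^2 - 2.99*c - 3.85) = 2.295*c^4 + 9.535*c^3 + 18.3088*c^2 + 16.3694*c + 12.551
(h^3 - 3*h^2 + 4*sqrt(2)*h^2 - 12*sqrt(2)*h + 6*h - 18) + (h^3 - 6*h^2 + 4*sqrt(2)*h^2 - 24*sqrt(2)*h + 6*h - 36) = 2*h^3 - 9*h^2 + 8*sqrt(2)*h^2 - 36*sqrt(2)*h + 12*h - 54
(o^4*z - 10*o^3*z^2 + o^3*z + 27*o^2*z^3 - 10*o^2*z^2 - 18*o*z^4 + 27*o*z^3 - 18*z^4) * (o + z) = o^5*z - 9*o^4*z^2 + o^4*z + 17*o^3*z^3 - 9*o^3*z^2 + 9*o^2*z^4 + 17*o^2*z^3 - 18*o*z^5 + 9*o*z^4 - 18*z^5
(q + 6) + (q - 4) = 2*q + 2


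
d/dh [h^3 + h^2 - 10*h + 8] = 3*h^2 + 2*h - 10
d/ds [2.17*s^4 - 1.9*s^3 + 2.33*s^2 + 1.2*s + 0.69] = 8.68*s^3 - 5.7*s^2 + 4.66*s + 1.2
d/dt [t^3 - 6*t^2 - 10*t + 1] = 3*t^2 - 12*t - 10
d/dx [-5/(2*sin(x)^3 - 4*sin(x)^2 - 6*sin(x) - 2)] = -5*(4*sin(x) + 3*cos(x)^2)*cos(x)/(2*(-sin(x)^3 + 2*sin(x)^2 + 3*sin(x) + 1)^2)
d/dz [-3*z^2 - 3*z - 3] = -6*z - 3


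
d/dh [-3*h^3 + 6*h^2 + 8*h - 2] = -9*h^2 + 12*h + 8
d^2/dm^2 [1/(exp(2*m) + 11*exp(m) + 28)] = (2*(2*exp(m) + 11)^2*exp(m) - (4*exp(m) + 11)*(exp(2*m) + 11*exp(m) + 28))*exp(m)/(exp(2*m) + 11*exp(m) + 28)^3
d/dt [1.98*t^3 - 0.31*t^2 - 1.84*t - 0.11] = 5.94*t^2 - 0.62*t - 1.84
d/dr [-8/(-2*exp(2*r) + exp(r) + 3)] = (8 - 32*exp(r))*exp(r)/(-2*exp(2*r) + exp(r) + 3)^2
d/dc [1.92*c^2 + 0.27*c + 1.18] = 3.84*c + 0.27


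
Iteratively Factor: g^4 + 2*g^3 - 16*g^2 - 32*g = (g + 4)*(g^3 - 2*g^2 - 8*g) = g*(g + 4)*(g^2 - 2*g - 8) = g*(g - 4)*(g + 4)*(g + 2)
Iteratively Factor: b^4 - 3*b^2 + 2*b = (b - 1)*(b^3 + b^2 - 2*b) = b*(b - 1)*(b^2 + b - 2) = b*(b - 1)^2*(b + 2)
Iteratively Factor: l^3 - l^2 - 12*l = (l)*(l^2 - l - 12) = l*(l + 3)*(l - 4)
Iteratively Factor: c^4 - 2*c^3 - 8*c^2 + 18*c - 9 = (c - 3)*(c^3 + c^2 - 5*c + 3) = (c - 3)*(c - 1)*(c^2 + 2*c - 3) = (c - 3)*(c - 1)^2*(c + 3)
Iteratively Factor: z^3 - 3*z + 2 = (z - 1)*(z^2 + z - 2) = (z - 1)^2*(z + 2)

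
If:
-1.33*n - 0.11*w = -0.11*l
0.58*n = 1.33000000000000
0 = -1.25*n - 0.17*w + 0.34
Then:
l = 12.86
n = 2.29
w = -14.86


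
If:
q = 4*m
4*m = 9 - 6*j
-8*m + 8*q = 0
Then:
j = 3/2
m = 0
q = 0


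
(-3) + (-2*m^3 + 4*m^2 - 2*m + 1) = -2*m^3 + 4*m^2 - 2*m - 2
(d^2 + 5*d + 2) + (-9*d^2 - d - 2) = -8*d^2 + 4*d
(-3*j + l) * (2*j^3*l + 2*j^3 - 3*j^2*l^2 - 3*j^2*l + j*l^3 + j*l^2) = -6*j^4*l - 6*j^4 + 11*j^3*l^2 + 11*j^3*l - 6*j^2*l^3 - 6*j^2*l^2 + j*l^4 + j*l^3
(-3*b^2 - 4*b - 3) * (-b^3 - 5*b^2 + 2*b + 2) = 3*b^5 + 19*b^4 + 17*b^3 + b^2 - 14*b - 6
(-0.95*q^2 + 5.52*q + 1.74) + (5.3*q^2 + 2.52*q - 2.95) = 4.35*q^2 + 8.04*q - 1.21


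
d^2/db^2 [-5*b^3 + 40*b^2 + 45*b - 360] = 80 - 30*b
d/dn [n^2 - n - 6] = 2*n - 1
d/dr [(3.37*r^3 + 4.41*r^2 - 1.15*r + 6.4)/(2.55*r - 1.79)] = (17.187*r^3 - 6.8514*r^2 - 15.7878*r - 14.2615)/(6.5025*r^2 - 9.129*r + 3.2041)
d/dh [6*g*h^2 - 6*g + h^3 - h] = 12*g*h + 3*h^2 - 1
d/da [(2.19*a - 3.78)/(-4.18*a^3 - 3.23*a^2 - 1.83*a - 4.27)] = (18.3084*a^3 - 40.3275*a^2 - 24.4188*a - 16.2687)/(17.4724*a^6 + 27.0028*a^5 + 25.7317*a^4 + 47.519*a^3 + 30.9331*a^2 + 15.6282*a + 18.2329)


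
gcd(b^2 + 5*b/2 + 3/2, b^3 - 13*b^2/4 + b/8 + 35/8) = b + 1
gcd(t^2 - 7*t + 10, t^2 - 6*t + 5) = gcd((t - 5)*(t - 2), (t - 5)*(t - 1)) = t - 5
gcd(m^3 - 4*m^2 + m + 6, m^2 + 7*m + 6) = m + 1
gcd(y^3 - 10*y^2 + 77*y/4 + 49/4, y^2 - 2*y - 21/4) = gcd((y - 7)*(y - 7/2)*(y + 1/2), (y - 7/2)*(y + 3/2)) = y - 7/2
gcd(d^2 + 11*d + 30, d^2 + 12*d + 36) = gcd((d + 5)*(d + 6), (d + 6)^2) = d + 6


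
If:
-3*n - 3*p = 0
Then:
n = -p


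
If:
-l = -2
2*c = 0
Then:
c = 0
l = 2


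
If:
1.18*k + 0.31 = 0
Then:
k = -0.26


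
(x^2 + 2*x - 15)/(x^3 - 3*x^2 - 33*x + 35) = (x - 3)/(x^2 - 8*x + 7)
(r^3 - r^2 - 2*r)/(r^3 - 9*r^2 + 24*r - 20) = r*(r + 1)/(r^2 - 7*r + 10)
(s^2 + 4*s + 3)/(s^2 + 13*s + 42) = (s^2 + 4*s + 3)/(s^2 + 13*s + 42)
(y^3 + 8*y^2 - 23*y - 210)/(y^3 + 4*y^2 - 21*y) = (y^2 + y - 30)/(y*(y - 3))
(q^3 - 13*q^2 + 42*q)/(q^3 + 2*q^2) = (q^2 - 13*q + 42)/(q*(q + 2))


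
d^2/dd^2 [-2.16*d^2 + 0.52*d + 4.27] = -4.32000000000000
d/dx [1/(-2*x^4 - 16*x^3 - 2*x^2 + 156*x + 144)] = (2*x^3 + 12*x^2 + x - 39)/(x^4 + 8*x^3 + x^2 - 78*x - 72)^2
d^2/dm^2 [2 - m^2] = -2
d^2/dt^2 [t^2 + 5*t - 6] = 2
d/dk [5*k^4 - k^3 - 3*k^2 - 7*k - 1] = 20*k^3 - 3*k^2 - 6*k - 7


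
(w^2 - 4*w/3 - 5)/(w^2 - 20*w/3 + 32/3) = (3*w^2 - 4*w - 15)/(3*w^2 - 20*w + 32)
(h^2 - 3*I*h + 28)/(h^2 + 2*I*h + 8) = (h - 7*I)/(h - 2*I)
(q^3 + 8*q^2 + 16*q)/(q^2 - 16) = q*(q + 4)/(q - 4)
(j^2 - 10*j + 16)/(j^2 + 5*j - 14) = (j - 8)/(j + 7)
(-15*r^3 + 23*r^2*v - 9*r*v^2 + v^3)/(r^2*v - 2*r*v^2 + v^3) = (-15*r^2 + 8*r*v - v^2)/(v*(r - v))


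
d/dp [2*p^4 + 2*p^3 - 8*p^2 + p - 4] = 8*p^3 + 6*p^2 - 16*p + 1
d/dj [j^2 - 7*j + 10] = 2*j - 7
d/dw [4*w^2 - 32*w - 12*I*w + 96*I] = 8*w - 32 - 12*I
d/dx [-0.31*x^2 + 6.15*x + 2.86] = 6.15 - 0.62*x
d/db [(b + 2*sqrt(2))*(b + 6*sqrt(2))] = 2*b + 8*sqrt(2)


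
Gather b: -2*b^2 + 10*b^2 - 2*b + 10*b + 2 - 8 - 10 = 8*b^2 + 8*b - 16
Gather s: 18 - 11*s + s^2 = s^2 - 11*s + 18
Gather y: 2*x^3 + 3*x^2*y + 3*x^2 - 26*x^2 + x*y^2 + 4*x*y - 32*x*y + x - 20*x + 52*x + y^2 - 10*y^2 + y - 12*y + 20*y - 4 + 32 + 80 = 2*x^3 - 23*x^2 + 33*x + y^2*(x - 9) + y*(3*x^2 - 28*x + 9) + 108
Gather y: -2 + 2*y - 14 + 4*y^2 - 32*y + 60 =4*y^2 - 30*y + 44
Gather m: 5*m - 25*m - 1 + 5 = 4 - 20*m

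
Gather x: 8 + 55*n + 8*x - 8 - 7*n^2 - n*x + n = -7*n^2 + 56*n + x*(8 - n)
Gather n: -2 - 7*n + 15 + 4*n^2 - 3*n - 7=4*n^2 - 10*n + 6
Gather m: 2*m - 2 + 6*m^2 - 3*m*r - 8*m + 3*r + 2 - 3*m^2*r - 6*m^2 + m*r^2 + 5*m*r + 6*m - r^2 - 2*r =-3*m^2*r + m*(r^2 + 2*r) - r^2 + r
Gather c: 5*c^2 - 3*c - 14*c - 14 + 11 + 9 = 5*c^2 - 17*c + 6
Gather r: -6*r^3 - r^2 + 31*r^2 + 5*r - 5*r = -6*r^3 + 30*r^2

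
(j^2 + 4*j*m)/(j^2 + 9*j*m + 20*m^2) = j/(j + 5*m)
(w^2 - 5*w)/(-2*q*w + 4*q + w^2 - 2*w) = w*(5 - w)/(2*q*w - 4*q - w^2 + 2*w)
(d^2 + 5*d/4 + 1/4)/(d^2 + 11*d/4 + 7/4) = (4*d + 1)/(4*d + 7)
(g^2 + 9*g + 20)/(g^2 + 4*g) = (g + 5)/g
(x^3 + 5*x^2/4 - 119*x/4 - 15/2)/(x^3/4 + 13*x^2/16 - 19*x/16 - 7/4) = 4*(4*x^3 + 5*x^2 - 119*x - 30)/(4*x^3 + 13*x^2 - 19*x - 28)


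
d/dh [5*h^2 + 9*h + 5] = 10*h + 9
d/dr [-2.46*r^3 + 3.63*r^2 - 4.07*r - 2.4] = -7.38*r^2 + 7.26*r - 4.07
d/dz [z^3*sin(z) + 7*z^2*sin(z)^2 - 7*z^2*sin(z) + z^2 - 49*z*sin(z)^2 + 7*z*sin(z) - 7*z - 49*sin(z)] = z^3*cos(z) + 3*z^2*sin(z) + 7*z^2*sin(2*z) - 7*z^2*cos(z) + 14*z*sin(z)^2 - 14*z*sin(z) - 49*z*sin(2*z) + 7*z*cos(z) + 2*z - 49*sin(z)^2 + 7*sin(z) - 49*cos(z) - 7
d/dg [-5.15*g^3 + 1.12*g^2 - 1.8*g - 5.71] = -15.45*g^2 + 2.24*g - 1.8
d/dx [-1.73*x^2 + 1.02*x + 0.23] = 1.02 - 3.46*x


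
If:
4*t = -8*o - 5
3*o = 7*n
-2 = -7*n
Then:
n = 2/7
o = 2/3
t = -31/12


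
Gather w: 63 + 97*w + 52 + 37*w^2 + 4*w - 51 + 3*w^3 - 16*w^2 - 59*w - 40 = 3*w^3 + 21*w^2 + 42*w + 24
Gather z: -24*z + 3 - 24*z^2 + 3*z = -24*z^2 - 21*z + 3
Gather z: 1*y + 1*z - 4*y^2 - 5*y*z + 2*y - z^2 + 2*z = -4*y^2 + 3*y - z^2 + z*(3 - 5*y)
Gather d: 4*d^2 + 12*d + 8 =4*d^2 + 12*d + 8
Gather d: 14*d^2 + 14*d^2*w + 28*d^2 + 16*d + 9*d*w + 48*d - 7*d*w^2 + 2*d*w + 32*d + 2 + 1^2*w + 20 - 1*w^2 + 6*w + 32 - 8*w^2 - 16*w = d^2*(14*w + 42) + d*(-7*w^2 + 11*w + 96) - 9*w^2 - 9*w + 54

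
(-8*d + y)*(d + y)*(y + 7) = -8*d^2*y - 56*d^2 - 7*d*y^2 - 49*d*y + y^3 + 7*y^2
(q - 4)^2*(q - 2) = q^3 - 10*q^2 + 32*q - 32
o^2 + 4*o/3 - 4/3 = (o - 2/3)*(o + 2)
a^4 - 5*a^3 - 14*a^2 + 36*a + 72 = (a - 6)*(a - 3)*(a + 2)^2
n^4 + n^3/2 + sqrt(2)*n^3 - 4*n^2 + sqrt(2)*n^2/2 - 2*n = n*(n + 1/2)*(n - sqrt(2))*(n + 2*sqrt(2))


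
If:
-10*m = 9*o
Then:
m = -9*o/10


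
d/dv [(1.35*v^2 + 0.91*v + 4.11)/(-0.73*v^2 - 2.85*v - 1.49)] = (-3.1832*v^2 + 1.9776*v + 10.3576)/(0.5329*v^4 + 4.161*v^3 + 10.2979*v^2 + 8.493*v + 2.2201)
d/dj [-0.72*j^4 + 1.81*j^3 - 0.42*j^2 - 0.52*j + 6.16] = -2.88*j^3 + 5.43*j^2 - 0.84*j - 0.52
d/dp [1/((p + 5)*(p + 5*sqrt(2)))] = -(2*p + 5 + 5*sqrt(2))/((p + 5)^2*(p + 5*sqrt(2))^2)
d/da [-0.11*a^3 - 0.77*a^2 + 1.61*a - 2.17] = -0.33*a^2 - 1.54*a + 1.61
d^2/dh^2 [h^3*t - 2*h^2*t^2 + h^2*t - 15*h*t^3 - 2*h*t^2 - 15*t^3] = 2*t*(3*h - 2*t + 1)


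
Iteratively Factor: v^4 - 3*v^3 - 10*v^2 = (v + 2)*(v^3 - 5*v^2) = (v - 5)*(v + 2)*(v^2) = v*(v - 5)*(v + 2)*(v)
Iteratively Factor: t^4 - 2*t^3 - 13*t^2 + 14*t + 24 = (t - 4)*(t^3 + 2*t^2 - 5*t - 6) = (t - 4)*(t + 1)*(t^2 + t - 6) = (t - 4)*(t + 1)*(t + 3)*(t - 2)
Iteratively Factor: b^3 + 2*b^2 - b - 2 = (b - 1)*(b^2 + 3*b + 2) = (b - 1)*(b + 1)*(b + 2)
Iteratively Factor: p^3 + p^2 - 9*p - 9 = (p + 1)*(p^2 - 9) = (p + 1)*(p + 3)*(p - 3)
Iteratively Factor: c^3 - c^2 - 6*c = (c - 3)*(c^2 + 2*c) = c*(c - 3)*(c + 2)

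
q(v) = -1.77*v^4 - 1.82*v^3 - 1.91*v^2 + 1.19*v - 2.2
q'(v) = -7.08*v^3 - 5.46*v^2 - 3.82*v + 1.19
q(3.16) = -251.43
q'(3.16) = -288.81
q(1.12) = -8.61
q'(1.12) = -19.88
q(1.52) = -20.64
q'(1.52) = -42.09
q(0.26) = -2.06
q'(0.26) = -0.30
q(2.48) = -105.71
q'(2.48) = -149.86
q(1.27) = -12.10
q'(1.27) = -26.97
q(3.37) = -317.83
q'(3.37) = -344.66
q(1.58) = -23.30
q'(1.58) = -46.40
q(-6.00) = -1978.90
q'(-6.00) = 1356.83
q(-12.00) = -33849.28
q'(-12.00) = 11495.03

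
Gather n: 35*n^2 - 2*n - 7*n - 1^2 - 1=35*n^2 - 9*n - 2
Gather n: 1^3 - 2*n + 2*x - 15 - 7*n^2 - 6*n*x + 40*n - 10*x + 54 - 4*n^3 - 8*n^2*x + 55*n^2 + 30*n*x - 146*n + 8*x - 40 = -4*n^3 + n^2*(48 - 8*x) + n*(24*x - 108)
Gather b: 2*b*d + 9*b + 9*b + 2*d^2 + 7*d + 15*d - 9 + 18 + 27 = b*(2*d + 18) + 2*d^2 + 22*d + 36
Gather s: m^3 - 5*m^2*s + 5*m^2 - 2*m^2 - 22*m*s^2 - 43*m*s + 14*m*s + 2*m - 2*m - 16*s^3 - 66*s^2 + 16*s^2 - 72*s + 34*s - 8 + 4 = m^3 + 3*m^2 - 16*s^3 + s^2*(-22*m - 50) + s*(-5*m^2 - 29*m - 38) - 4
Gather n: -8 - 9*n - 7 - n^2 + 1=-n^2 - 9*n - 14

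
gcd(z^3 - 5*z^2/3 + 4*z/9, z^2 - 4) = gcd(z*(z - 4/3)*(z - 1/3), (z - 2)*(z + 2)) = 1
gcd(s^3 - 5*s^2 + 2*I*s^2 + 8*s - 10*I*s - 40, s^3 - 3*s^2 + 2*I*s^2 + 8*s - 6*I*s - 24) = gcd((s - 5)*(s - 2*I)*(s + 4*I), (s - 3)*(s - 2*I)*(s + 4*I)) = s^2 + 2*I*s + 8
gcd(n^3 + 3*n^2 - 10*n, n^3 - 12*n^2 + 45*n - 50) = n - 2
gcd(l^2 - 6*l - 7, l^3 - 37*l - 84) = l - 7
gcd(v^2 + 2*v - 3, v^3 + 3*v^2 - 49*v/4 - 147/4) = v + 3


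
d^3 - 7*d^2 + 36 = (d - 6)*(d - 3)*(d + 2)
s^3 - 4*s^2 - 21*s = s*(s - 7)*(s + 3)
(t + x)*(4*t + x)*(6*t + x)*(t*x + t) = 24*t^4*x + 24*t^4 + 34*t^3*x^2 + 34*t^3*x + 11*t^2*x^3 + 11*t^2*x^2 + t*x^4 + t*x^3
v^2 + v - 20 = (v - 4)*(v + 5)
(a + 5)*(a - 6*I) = a^2 + 5*a - 6*I*a - 30*I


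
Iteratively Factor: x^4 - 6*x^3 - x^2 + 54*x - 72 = (x - 2)*(x^3 - 4*x^2 - 9*x + 36) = (x - 4)*(x - 2)*(x^2 - 9) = (x - 4)*(x - 2)*(x + 3)*(x - 3)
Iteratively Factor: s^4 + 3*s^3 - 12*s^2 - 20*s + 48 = (s - 2)*(s^3 + 5*s^2 - 2*s - 24) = (s - 2)*(s + 3)*(s^2 + 2*s - 8) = (s - 2)^2*(s + 3)*(s + 4)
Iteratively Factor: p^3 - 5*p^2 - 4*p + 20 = (p - 2)*(p^2 - 3*p - 10) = (p - 2)*(p + 2)*(p - 5)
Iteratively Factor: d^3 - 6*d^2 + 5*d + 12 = (d - 3)*(d^2 - 3*d - 4) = (d - 3)*(d + 1)*(d - 4)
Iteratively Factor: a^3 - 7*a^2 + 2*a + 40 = (a - 5)*(a^2 - 2*a - 8) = (a - 5)*(a + 2)*(a - 4)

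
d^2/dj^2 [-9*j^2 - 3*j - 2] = -18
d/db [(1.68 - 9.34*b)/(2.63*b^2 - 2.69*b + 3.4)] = (24.5642*b^2 - 8.8368*b - 27.2368)/(6.9169*b^4 - 14.1494*b^3 + 25.1201*b^2 - 18.292*b + 11.56)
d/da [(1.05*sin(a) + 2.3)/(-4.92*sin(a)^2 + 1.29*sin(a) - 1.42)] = (5.166*sin(a)^2 + 22.632*sin(a) - 4.458)*cos(a)/(24.2064*sin(a)^4 - 12.6936*sin(a)^3 + 15.6369*sin(a)^2 - 3.6636*sin(a) + 2.0164)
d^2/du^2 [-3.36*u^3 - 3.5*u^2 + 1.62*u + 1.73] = -20.16*u - 7.0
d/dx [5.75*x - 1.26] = 5.75000000000000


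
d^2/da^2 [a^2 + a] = 2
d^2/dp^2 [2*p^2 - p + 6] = 4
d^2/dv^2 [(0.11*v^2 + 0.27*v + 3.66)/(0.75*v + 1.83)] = 4.113108/(0.421875*v^3 + 3.088125*v^2 + 7.535025*v + 6.128487)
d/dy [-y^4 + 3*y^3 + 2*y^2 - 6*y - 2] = -4*y^3 + 9*y^2 + 4*y - 6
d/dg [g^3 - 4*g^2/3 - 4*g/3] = 3*g^2 - 8*g/3 - 4/3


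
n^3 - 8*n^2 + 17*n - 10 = (n - 5)*(n - 2)*(n - 1)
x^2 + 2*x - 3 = (x - 1)*(x + 3)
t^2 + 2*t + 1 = (t + 1)^2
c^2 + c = c*(c + 1)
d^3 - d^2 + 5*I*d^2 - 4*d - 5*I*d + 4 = (d - 1)*(d + I)*(d + 4*I)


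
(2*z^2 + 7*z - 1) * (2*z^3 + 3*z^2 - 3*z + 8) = 4*z^5 + 20*z^4 + 13*z^3 - 8*z^2 + 59*z - 8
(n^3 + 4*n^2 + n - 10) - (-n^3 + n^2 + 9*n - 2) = 2*n^3 + 3*n^2 - 8*n - 8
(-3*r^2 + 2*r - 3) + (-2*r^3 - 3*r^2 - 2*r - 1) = -2*r^3 - 6*r^2 - 4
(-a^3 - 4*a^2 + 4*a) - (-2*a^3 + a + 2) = a^3 - 4*a^2 + 3*a - 2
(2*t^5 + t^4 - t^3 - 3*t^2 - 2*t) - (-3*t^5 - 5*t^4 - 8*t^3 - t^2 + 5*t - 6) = 5*t^5 + 6*t^4 + 7*t^3 - 2*t^2 - 7*t + 6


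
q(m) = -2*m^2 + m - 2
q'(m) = 1 - 4*m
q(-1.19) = -6.02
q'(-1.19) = 5.76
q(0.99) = -2.97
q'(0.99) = -2.96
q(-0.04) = -2.04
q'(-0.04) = 1.16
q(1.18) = -3.60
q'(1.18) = -3.72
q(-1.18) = -5.96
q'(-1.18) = 5.72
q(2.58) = -12.73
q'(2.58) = -9.32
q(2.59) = -12.83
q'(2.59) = -9.36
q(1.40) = -4.52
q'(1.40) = -4.60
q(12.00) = -278.00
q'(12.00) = -47.00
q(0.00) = -2.00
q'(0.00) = 1.00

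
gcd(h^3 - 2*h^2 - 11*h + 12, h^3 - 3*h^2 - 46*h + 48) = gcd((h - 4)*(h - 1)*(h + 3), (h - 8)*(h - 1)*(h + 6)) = h - 1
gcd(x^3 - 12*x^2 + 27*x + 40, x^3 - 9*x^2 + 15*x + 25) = x^2 - 4*x - 5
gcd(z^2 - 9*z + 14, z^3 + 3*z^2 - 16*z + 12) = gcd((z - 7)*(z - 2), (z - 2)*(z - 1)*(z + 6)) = z - 2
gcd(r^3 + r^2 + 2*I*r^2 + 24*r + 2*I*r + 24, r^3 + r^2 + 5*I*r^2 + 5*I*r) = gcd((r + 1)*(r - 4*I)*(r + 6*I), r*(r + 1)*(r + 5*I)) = r + 1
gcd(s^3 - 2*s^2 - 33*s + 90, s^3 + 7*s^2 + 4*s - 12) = s + 6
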